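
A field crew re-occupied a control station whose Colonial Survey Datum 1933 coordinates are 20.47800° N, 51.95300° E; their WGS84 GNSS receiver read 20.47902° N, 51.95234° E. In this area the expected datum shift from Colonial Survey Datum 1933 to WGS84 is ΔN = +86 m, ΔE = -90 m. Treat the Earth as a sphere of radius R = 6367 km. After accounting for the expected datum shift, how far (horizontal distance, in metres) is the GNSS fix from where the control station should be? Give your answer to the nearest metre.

35 m

Observed coordinate differences: Δφ = +0.00102°, Δλ = -0.00066°.
Converting to metres (1° lat = 111125 m, cos φ = 0.936807): observed ΔN = 113.3 m, observed ΔE = -68.7 m.
Subtracting the expected shift leaves a residual of 113.3 − (86) = 27.3 m north and -68.7 − (-90) = 21.3 m east.
Residual distance = √(27.3² + 21.3²) = 34.7 m.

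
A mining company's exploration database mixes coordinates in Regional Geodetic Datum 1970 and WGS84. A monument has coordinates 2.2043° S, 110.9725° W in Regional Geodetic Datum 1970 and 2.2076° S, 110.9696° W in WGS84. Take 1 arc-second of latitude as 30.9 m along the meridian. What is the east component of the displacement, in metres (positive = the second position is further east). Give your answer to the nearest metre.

ΔE = 322 m

Δφ = -2.2076° − -2.2043° = -0.0033°; Δλ = -110.9696° − -110.9725° = +0.0029°.
1° of latitude = 3600 × 30.90 = 111240 m.
ΔN = Δφ × 111240 = -367.1 m; ΔE = Δλ × 111240 × cos(-2.2043°) = +0.0029 × 111240 × 0.999260 = 322.4 m.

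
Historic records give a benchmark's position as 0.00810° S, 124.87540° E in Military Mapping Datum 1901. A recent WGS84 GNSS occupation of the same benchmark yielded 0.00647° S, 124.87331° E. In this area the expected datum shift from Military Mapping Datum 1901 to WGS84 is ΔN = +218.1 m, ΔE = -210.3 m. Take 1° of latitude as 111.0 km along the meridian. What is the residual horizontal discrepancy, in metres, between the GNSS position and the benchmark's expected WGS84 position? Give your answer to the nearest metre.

Observed coordinate differences: Δφ = +0.00163°, Δλ = -0.00209°.
Converting to metres (1° lat = 111000 m, cos φ = 1.000000): observed ΔN = 180.9 m, observed ΔE = -232.0 m.
Subtracting the expected shift leaves a residual of 180.9 − (218.1) = -37.2 m north and -232.0 − (-210.3) = -21.7 m east.
Residual distance = √((-37.2)² + (-21.7)²) = 43.0 m.

43 m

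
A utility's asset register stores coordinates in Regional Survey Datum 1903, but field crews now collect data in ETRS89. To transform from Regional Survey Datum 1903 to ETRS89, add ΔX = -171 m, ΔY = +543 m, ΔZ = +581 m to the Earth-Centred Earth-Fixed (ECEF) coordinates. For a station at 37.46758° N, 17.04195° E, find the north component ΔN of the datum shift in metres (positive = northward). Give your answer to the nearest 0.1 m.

At φ = 37.46758°, λ = 17.04195°: sin φ = 0.608312, cos φ = 0.793698, sin λ = 0.293072, cos λ = 0.956090.
ΔN = −sin φ cos λ·ΔX − sin φ sin λ·ΔY + cos φ·ΔZ = −(0.608312)(0.956090)(-171) − (0.608312)(0.293072)(543) + (0.793698)(581) = 463.79 m.

ΔN = 463.8 m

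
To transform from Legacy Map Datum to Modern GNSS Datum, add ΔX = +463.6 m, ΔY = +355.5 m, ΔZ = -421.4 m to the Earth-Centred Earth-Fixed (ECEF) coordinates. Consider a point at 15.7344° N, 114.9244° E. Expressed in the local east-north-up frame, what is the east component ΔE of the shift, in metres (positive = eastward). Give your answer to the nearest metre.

ΔE = -570 m

The local east axis at (φ, λ) is (−sin λ, cos λ, 0), so ΔE = −sin(114.9244°)·463.6 + cos(114.9244°)·355.5 = -570.24 m.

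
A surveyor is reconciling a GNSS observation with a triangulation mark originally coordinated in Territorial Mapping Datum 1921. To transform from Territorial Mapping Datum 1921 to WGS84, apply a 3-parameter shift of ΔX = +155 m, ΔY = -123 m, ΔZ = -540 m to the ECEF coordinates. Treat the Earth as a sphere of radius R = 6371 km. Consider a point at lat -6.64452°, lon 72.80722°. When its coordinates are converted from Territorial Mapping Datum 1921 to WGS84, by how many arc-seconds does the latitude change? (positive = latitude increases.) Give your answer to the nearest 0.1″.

sin φ = -0.115709, cos φ = 0.993283, sin λ = 0.955316, cos λ = 0.295588.
North component: ΔN = −sin φ cos λ·ΔX − sin φ sin λ·ΔY + cos φ·ΔZ = −(-0.115709)(0.295588)(155) − (-0.115709)(0.955316)(-123) + (0.993283)(-540) = -544.67 m.
1° of latitude spans πR/180 = 111195 m, so Δφ = -544.67 / 111195 × 3600 = -17.634″.

Δφ = -17.6″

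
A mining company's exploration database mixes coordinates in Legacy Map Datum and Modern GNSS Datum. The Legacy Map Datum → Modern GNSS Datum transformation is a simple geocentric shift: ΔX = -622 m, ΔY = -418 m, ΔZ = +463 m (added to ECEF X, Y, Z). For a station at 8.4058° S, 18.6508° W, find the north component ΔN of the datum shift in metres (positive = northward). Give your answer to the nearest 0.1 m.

The local north axis is (−sin φ cos λ, −sin φ sin λ, cos φ), giving ΔN = -86.151 + 19.541 + 458.026 = 391.42 m.

ΔN = 391.4 m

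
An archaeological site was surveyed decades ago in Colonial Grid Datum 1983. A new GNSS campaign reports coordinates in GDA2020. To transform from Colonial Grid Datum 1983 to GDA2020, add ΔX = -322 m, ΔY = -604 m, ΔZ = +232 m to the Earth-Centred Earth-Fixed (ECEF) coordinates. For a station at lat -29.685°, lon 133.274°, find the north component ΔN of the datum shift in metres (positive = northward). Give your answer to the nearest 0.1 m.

At φ = -29.685°, λ = 133.274°: sin φ = -0.495231, cos φ = 0.868761, sin λ = 0.728084, cos λ = -0.685488.
ΔN = −sin φ cos λ·ΔX − sin φ sin λ·ΔY + cos φ·ΔZ = −(-0.495231)(-0.685488)(-322) − (-0.495231)(0.728084)(-604) + (0.868761)(232) = 93.08 m.

ΔN = 93.1 m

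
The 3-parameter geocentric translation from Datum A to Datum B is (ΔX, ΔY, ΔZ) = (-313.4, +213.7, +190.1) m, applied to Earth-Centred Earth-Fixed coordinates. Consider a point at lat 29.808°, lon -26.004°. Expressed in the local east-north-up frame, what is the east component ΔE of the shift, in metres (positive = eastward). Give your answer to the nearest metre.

ΔE = 55 m

At φ = 29.808°, λ = -26.004°: sin φ = 0.497095, cos φ = 0.867696, sin λ = -0.438434, cos λ = 0.898763.
ΔE = −sin λ·ΔX + cos λ·ΔY = −(-0.438434)·(-313.4) + (0.898763)·(213.7) = 54.66 m.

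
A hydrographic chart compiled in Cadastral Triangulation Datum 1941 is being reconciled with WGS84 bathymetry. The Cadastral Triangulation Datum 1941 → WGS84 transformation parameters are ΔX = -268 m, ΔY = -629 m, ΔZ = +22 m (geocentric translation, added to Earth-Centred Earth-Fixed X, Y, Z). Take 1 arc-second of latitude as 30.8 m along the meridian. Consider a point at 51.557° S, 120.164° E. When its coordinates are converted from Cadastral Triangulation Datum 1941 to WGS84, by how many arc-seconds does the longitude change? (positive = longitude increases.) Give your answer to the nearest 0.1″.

sin φ = -0.783227, cos φ = 0.621736, sin λ = 0.864591, cos λ = -0.502477.
East component: ΔE = −sin λ·ΔX + cos λ·ΔY = −(0.864591)(-268) + (-0.502477)(-629) = 547.77 m.
1° of latitude spans 3600 × 30.80 = 110880 m; at latitude φ, 1° of longitude spans that × cos φ = 68938.1 m, so Δλ = 547.77 / 68938.1 × 3600 = 28.605″.

Δλ = 28.6″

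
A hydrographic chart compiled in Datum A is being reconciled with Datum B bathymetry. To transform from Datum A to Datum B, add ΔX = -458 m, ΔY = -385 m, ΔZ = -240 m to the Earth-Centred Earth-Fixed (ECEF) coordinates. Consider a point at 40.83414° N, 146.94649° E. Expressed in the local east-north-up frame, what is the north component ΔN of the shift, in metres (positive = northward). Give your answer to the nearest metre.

ΔN = -295 m

The local north axis is (−sin φ cos λ, −sin φ sin λ, cos φ), giving ΔN = -251.007 + 137.305 − 181.585 = -295.29 m.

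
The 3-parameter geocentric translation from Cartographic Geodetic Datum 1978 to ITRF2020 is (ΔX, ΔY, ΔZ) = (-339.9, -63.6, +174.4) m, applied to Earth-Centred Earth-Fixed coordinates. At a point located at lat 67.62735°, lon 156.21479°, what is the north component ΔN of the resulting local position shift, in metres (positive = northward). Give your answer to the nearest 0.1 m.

ΔN = -197.5 m

The local north axis is (−sin φ cos λ, −sin φ sin λ, cos φ), giving ΔN = -287.618 + 23.720 + 66.382 = -197.52 m.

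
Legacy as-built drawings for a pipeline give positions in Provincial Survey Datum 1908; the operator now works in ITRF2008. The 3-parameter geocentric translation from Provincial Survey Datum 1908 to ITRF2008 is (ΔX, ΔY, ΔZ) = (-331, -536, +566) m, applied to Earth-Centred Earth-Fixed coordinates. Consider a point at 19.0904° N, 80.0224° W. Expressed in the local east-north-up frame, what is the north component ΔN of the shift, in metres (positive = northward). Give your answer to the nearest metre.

At φ = 19.0904°, λ = -80.0224°: sin φ = 0.327060, cos φ = 0.945004, sin λ = -0.984876, cos λ = 0.173263.
ΔN = −sin φ cos λ·ΔX − sin φ sin λ·ΔY + cos φ·ΔZ = −(0.327060)(0.173263)(-331) − (0.327060)(-0.984876)(-536) + (0.945004)(566) = 380.98 m.

ΔN = 381 m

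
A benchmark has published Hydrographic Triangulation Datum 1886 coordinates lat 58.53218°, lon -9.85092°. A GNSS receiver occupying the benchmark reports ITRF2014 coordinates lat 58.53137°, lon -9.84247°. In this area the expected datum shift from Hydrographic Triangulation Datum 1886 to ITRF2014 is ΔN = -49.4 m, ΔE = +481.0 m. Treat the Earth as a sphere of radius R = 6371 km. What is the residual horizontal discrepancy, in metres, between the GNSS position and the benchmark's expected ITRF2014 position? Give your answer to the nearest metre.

42 m

Observed coordinate differences: Δφ = -0.00081°, Δλ = +0.00845°.
Converting to metres (1° lat = 111195 m, cos φ = 0.522020): observed ΔN = -90.1 m, observed ΔE = 490.5 m.
Subtracting the expected shift leaves a residual of -90.1 − (-49.4) = -40.7 m north and 490.5 − (481.0) = 9.5 m east.
Residual distance = √((-40.7)² + 9.5²) = 41.8 m.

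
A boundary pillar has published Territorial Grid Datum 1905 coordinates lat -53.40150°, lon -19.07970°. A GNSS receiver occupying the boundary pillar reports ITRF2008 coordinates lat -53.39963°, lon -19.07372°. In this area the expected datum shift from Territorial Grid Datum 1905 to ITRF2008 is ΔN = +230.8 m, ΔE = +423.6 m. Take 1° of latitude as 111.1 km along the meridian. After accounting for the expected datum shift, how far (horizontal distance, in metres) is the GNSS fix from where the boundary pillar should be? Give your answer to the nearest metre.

36 m

Observed coordinate differences: Δφ = +0.00187°, Δλ = +0.00598°.
Converting to metres (1° lat = 111100 m, cos φ = 0.596204): observed ΔN = 207.8 m, observed ΔE = 396.1 m.
Subtracting the expected shift leaves a residual of 207.8 − (230.8) = -23.0 m north and 396.1 − (423.6) = -27.5 m east.
Residual distance = √((-23.0)² + (-27.5)²) = 35.9 m.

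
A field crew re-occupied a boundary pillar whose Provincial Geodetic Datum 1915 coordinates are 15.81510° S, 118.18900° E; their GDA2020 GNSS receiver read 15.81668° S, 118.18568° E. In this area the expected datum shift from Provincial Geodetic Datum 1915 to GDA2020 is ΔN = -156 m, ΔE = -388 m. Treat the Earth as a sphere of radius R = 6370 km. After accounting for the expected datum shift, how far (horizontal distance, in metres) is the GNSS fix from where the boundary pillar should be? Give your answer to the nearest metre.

38 m

Observed coordinate differences: Δφ = -0.00158°, Δλ = -0.00332°.
Converting to metres (1° lat = 111177 m, cos φ = 0.962146): observed ΔN = -175.7 m, observed ΔE = -355.1 m.
Subtracting the expected shift leaves a residual of -175.7 − (-156) = -19.7 m north and -355.1 − (-388) = 32.9 m east.
Residual distance = √((-19.7)² + 32.9²) = 38.3 m.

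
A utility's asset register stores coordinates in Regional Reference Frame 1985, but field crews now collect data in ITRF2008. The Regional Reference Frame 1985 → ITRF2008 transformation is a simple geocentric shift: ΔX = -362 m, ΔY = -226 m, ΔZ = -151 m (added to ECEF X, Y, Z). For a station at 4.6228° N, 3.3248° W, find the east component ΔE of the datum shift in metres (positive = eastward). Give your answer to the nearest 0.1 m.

The local east axis at (φ, λ) is (−sin λ, cos λ, 0), so ΔE = −sin(-3.3248°)·(-362) + cos(-3.3248°)·(-226) = -246.61 m.

ΔE = -246.6 m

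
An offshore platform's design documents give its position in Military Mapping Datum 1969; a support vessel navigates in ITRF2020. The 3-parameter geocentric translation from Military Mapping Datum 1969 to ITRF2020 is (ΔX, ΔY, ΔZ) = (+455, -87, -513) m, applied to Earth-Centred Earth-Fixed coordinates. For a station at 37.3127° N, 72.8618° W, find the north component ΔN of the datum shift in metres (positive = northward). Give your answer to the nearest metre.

The local north axis is (−sin φ cos λ, −sin φ sin λ, cos φ), giving ΔN = -81.274 − 50.395 − 408.009 = -539.68 m.

ΔN = -540 m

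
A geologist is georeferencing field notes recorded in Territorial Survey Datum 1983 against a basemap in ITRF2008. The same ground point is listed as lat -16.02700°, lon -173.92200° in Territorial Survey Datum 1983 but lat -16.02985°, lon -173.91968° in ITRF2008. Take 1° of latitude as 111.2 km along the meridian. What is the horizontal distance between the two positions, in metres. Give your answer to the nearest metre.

Δφ = -16.02985° − -16.02700° = -0.00285°; Δλ = -173.91968° − -173.92200° = +0.00232°.
ΔN = Δφ × 111200 = -316.9 m; ΔE = Δλ × 111200 × cos(-16.02700°) = +0.00232 × 111200 × 0.961132 = 248.0 m.
Distance = √(ΔE² + ΔN²) = √(248.0² + (-316.9)²) = 402.4 m.

402 m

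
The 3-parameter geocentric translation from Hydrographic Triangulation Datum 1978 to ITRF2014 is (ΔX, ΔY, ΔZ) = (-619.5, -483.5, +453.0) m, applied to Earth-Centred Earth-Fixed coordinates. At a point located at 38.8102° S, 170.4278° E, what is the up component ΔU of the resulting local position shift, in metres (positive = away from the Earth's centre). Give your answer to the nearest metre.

ΔU = 129 m

At φ = -38.8102°, λ = 170.4278°: sin φ = -0.626743, cos φ = 0.779226, sin λ = 0.166290, cos λ = -0.986077.
ΔU = cos φ cos λ·ΔX + cos φ sin λ·ΔY + sin φ·ΔZ = (0.779226)(-0.986077)(-619.5) + (0.779226)(0.166290)(-483.5) + (-0.626743)(453.0) = 129.44 m.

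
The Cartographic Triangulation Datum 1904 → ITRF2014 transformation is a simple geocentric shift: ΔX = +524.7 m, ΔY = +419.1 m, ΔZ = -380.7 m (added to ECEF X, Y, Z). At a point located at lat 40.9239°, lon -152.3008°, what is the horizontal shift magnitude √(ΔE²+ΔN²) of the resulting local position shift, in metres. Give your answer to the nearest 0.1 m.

192.3 m

The local east axis at (φ, λ) is (−sin λ, cos λ, 0), so ΔE = −sin(-152.3008°)·524.7 + cos(-152.3008°)·419.1 = -127.18 m.
The local north axis is (−sin φ cos λ, −sin φ sin λ, cos φ), giving ΔN = 304.319 + 127.612 − 287.649 = 144.28 m.
Horizontal magnitude = √(ΔE² + ΔN²) = √((-127.18)² + 144.28²) = 192.33 m.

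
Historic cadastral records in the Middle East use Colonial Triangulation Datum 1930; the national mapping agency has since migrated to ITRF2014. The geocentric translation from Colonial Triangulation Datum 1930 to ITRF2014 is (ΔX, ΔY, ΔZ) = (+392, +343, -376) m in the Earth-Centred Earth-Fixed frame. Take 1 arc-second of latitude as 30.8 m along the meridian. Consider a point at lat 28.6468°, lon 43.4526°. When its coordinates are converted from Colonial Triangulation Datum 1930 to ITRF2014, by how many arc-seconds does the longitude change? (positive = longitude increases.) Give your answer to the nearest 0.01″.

Δλ = -0.76″

sin φ = 0.479409, cos φ = 0.877592, sin λ = 0.687754, cos λ = 0.725944.
East component: ΔE = −sin λ·ΔX + cos λ·ΔY = −(0.687754)(392) + (0.725944)(343) = -20.60 m.
1° of latitude spans 3600 × 30.80 = 110880 m; at latitude φ, 1° of longitude spans that × cos φ = 97307.4 m, so Δλ = -20.60 / 97307.4 × 3600 = -0.762″.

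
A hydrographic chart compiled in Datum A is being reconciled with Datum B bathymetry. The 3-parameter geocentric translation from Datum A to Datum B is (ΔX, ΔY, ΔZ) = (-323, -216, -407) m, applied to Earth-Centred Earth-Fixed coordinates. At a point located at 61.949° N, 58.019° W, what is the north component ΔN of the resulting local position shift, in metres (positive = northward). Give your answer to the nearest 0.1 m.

ΔN = -202.1 m

At φ = 61.949°, λ = -58.019°: sin φ = 0.882529, cos φ = 0.470257, sin λ = -0.848224, cos λ = 0.529638.
ΔN = −sin φ cos λ·ΔX − sin φ sin λ·ΔY + cos φ·ΔZ = −(0.882529)(0.529638)(-323) − (0.882529)(-0.848224)(-216) + (0.470257)(-407) = -202.11 m.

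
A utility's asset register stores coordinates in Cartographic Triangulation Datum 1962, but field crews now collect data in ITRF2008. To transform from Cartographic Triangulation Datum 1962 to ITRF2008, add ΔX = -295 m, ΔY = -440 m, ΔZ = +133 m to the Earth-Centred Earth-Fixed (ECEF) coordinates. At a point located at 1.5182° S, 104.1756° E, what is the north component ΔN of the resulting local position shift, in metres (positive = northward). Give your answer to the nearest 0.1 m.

At φ = -1.5182°, λ = 104.1756°: sin φ = -0.026494, cos φ = 0.999649, sin λ = 0.969550, cos λ = -0.244895.
ΔN = −sin φ cos λ·ΔX − sin φ sin λ·ΔY + cos φ·ΔZ = −(-0.026494)(-0.244895)(-295) − (-0.026494)(0.969550)(-440) + (0.999649)(133) = 123.56 m.

ΔN = 123.6 m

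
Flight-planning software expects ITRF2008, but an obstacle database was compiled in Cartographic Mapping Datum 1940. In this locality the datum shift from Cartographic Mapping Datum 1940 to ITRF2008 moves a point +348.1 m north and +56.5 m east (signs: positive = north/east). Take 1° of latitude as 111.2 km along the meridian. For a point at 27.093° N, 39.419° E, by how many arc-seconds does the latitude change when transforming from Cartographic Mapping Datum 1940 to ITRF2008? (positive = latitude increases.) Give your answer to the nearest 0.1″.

1° of latitude = 111.2 km, so Δφ = 348.1 / 111200 = 0.0031304° = 11.269″.

Δφ = 11.3″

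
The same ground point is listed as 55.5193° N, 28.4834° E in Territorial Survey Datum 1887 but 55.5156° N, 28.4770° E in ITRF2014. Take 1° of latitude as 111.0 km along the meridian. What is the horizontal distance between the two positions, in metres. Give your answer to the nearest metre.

Δφ = 55.5156° − 55.5193° = -0.0037°; Δλ = 28.4770° − 28.4834° = -0.0064°.
ΔN = Δφ × 111000 = -410.7 m; ΔE = Δλ × 111000 × cos(55.5193°) = -0.0064 × 111000 × 0.566129 = -402.2 m.
Distance = √(ΔE² + ΔN²) = √((-402.2)² + (-410.7)²) = 574.8 m.

575 m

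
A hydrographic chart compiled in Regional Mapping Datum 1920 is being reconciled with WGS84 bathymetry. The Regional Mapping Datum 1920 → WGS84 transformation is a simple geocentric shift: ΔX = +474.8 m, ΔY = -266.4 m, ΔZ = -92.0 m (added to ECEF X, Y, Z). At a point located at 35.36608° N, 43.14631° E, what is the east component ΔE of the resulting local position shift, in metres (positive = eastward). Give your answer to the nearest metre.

ΔE = -519 m

The local east axis at (φ, λ) is (−sin λ, cos λ, 0), so ΔE = −sin(43.14631°)·474.8 + cos(43.14631°)·(-266.4) = -519.07 m.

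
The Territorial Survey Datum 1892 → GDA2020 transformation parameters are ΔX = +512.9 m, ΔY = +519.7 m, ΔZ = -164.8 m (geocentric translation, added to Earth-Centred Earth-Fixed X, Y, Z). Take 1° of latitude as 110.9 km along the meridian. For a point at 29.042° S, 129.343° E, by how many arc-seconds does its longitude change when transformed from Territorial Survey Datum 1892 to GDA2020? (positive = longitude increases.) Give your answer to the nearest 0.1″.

Δλ = -27.0″

sin φ = -0.485451, cos φ = 0.874264, sin λ = 0.773365, cos λ = -0.633961.
East component: ΔE = −sin λ·ΔX + cos λ·ΔY = −(0.773365)(512.9) + (-0.633961)(519.7) = -726.13 m.
1° of latitude spans 110900 m; at latitude φ, 1° of longitude spans that × cos φ = 96955.9 m, so Δλ = -726.13 / 96955.9 × 3600 = -26.961″.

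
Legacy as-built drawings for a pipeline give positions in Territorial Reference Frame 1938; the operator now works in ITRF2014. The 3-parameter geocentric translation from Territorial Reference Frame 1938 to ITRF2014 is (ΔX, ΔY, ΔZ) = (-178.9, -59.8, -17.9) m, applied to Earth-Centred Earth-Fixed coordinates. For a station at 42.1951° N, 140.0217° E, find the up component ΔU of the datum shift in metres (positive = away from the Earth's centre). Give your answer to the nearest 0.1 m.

ΔU = 61.1 m

At φ = 42.1951°, λ = 140.0217°: sin φ = 0.671657, cos φ = 0.740862, sin λ = 0.642497, cos λ = -0.766288.
ΔU = cos φ cos λ·ΔX + cos φ sin λ·ΔY + sin φ·ΔZ = (0.740862)(-0.766288)(-178.9) + (0.740862)(0.642497)(-59.8) + (0.671657)(-17.9) = 61.08 m.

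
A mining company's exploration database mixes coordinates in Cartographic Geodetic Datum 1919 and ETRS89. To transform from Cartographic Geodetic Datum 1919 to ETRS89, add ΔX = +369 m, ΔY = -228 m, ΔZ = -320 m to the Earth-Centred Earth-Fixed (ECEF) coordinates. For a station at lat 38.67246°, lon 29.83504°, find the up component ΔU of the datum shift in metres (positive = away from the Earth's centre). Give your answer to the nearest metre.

ΔU = -39 m

The local up (radial) axis is (cos φ cos λ, cos φ sin λ, sin φ), giving ΔU = 249.907 − 88.559 − 199.958 = -38.61 m.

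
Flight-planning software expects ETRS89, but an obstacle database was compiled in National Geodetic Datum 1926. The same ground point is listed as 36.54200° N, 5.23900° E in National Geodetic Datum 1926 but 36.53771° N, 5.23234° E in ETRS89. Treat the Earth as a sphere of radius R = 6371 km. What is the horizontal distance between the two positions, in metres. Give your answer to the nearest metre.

763 m

Δφ = 36.53771° − 36.54200° = -0.00429°; Δλ = 5.23234° − 5.23900° = -0.00666°.
1° along a meridian = πR/180 = 111195 m.
ΔN = Δφ × 111195 = -477.0 m; ΔE = Δλ × 111195 × cos(36.54200°) = -0.00666 × 111195 × 0.803421 = -595.0 m.
Distance = √(ΔE² + ΔN²) = √((-595.0)² + (-477.0)²) = 762.6 m.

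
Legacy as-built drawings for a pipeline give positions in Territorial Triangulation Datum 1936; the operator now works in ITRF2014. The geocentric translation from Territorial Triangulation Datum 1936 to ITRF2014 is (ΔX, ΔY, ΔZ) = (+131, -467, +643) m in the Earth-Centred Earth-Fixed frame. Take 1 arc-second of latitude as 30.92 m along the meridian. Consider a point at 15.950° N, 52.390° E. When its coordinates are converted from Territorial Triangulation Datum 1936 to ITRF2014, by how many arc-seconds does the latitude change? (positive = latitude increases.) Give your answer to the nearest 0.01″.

Δφ = 22.57″

sin φ = 0.274798, cos φ = 0.961502, sin λ = 0.792183, cos λ = 0.610283.
North component: ΔN = −sin φ cos λ·ΔX − sin φ sin λ·ΔY + cos φ·ΔZ = −(0.274798)(0.610283)(131) − (0.274798)(0.792183)(-467) + (0.961502)(643) = 697.94 m.
1° of latitude spans 3600 × 30.92 = 111312 m, so Δφ = 697.94 / 111312 × 3600 = 22.572″.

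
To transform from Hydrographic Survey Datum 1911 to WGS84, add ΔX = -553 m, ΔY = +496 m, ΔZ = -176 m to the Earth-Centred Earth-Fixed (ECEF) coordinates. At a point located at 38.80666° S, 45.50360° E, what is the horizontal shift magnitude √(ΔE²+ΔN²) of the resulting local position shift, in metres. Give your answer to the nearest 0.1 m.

758.8 m

The local east axis at (φ, λ) is (−sin λ, cos λ, 0), so ΔE = −sin(45.50360°)·(-553) + cos(45.50360°)·496 = 742.08 m.
The local north axis is (−sin φ cos λ, −sin φ sin λ, cos φ), giving ΔN = -242.893 + 221.721 − 137.151 = -158.32 m.
Horizontal magnitude = √(ΔE² + ΔN²) = √(742.08² + (-158.32)²) = 758.78 m.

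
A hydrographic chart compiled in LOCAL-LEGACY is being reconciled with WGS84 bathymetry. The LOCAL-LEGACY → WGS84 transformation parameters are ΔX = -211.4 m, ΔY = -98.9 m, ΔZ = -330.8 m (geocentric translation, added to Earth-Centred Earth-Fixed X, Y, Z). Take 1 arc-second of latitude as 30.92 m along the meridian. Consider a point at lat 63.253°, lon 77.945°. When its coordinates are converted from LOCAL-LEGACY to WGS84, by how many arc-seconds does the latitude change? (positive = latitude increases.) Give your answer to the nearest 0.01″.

Δφ = -0.75″

sin φ = 0.893003, cos φ = 0.450052, sin λ = 0.977948, cos λ = 0.208851.
North component: ΔN = −sin φ cos λ·ΔX − sin φ sin λ·ΔY + cos φ·ΔZ = −(0.893003)(0.208851)(-211.4) − (0.893003)(0.977948)(-98.9) + (0.450052)(-330.8) = -23.08 m.
1° of latitude spans 3600 × 30.92 = 111312 m, so Δφ = -23.08 / 111312 × 3600 = -0.746″.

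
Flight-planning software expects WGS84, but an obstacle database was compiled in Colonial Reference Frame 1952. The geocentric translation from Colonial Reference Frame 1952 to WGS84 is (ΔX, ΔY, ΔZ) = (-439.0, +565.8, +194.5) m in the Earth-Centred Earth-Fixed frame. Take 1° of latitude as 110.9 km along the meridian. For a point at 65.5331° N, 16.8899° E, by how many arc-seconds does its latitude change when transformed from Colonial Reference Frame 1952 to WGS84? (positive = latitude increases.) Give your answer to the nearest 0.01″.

sin φ = 0.910201, cos φ = 0.414167, sin λ = 0.290534, cos λ = 0.956865.
North component: ΔN = −sin φ cos λ·ΔX − sin φ sin λ·ΔY + cos φ·ΔZ = −(0.910201)(0.956865)(-439.0) − (0.910201)(0.290534)(565.8) + (0.414167)(194.5) = 313.28 m.
1° of latitude spans 110900 m, so Δφ = 313.28 / 110900 × 3600 = 10.169″.

Δφ = 10.17″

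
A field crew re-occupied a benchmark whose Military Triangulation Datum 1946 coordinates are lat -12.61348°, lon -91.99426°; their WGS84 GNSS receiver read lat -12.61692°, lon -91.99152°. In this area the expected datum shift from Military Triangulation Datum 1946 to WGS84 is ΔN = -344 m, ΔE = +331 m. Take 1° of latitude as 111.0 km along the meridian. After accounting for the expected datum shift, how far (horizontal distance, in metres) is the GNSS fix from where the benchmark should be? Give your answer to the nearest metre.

51 m

Observed coordinate differences: Δφ = -0.00344°, Δλ = +0.00274°.
Converting to metres (1° lat = 111000 m, cos φ = 0.975865): observed ΔN = -381.8 m, observed ΔE = 296.8 m.
Subtracting the expected shift leaves a residual of -381.8 − (-344) = -37.8 m north and 296.8 − (331) = -34.2 m east.
Residual distance = √((-37.8)² + (-34.2)²) = 51.0 m.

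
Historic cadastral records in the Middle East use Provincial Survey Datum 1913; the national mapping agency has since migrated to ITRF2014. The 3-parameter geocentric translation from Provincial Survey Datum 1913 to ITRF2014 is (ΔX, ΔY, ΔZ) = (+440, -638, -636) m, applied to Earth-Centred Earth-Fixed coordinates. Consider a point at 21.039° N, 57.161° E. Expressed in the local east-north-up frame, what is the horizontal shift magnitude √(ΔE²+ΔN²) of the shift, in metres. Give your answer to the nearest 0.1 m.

The local east axis at (φ, λ) is (−sin λ, cos λ, 0), so ΔE = −sin(57.161°)·440 + cos(57.161°)·(-638) = -715.66 m.
The local north axis is (−sin φ cos λ, −sin φ sin λ, cos φ), giving ΔN = -85.659 + 192.442 − 593.602 = -486.82 m.
Horizontal magnitude = √(ΔE² + ΔN²) = √((-715.66)² + (-486.82)²) = 865.54 m.

865.5 m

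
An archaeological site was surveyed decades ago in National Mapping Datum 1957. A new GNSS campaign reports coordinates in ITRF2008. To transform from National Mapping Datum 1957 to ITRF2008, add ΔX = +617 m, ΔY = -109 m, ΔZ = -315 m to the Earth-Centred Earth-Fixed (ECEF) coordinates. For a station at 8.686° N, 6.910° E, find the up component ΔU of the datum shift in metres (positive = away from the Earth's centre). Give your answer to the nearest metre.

ΔU = 545 m

At φ = 8.686°, λ = 6.910°: sin φ = 0.151019, cos φ = 0.988531, sin λ = 0.120310, cos λ = 0.992736.
ΔU = cos φ cos λ·ΔX + cos φ sin λ·ΔY + sin φ·ΔZ = (0.988531)(0.992736)(617) + (0.988531)(0.120310)(-109) + (0.151019)(-315) = 544.96 m.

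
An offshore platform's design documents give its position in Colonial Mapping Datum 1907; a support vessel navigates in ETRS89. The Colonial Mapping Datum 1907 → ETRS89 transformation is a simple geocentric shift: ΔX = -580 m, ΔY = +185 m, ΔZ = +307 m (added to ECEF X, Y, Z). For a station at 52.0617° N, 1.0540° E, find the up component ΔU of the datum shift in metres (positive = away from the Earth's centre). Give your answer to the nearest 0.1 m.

At φ = 52.0617°, λ = 1.0540°: sin φ = 0.788673, cos φ = 0.614813, sin λ = 0.018395, cos λ = 0.999831.
ΔU = cos φ cos λ·ΔX + cos φ sin λ·ΔY + sin φ·ΔZ = (0.614813)(0.999831)(-580) + (0.614813)(0.018395)(185) + (0.788673)(307) = -112.32 m.

ΔU = -112.3 m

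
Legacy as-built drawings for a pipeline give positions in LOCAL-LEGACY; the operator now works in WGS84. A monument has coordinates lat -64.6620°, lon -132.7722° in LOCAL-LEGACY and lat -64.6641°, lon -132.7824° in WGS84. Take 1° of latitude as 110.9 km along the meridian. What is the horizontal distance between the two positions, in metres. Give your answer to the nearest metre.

537 m

Δφ = -64.6641° − -64.6620° = -0.0021°; Δλ = -132.7824° − -132.7722° = -0.0102°.
ΔN = Δφ × 110900 = -232.9 m; ΔE = Δλ × 110900 × cos(-64.6620°) = -0.0102 × 110900 × 0.427957 = -484.1 m.
Distance = √(ΔE² + ΔN²) = √((-484.1)² + (-232.9)²) = 537.2 m.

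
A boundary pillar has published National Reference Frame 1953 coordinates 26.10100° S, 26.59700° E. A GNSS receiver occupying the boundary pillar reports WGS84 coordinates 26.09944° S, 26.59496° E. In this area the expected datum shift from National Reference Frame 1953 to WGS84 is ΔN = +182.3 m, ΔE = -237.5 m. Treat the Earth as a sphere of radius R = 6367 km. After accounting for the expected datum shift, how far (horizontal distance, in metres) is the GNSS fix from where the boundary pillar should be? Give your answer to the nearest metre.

35 m

Observed coordinate differences: Δφ = +0.00156°, Δλ = -0.00204°.
Converting to metres (1° lat = 111125 m, cos φ = 0.898020): observed ΔN = 173.4 m, observed ΔE = -203.6 m.
Subtracting the expected shift leaves a residual of 173.4 − (182.3) = -8.9 m north and -203.6 − (-237.5) = 33.9 m east.
Residual distance = √((-8.9)² + 33.9²) = 35.1 m.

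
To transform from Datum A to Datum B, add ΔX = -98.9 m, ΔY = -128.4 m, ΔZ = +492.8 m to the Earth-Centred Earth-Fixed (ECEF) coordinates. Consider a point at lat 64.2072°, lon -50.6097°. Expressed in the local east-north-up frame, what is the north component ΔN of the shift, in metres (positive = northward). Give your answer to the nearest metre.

At φ = 64.2072°, λ = -50.6097°: sin φ = 0.900373, cos φ = 0.435118, sin λ = -0.772841, cos λ = 0.634600.
ΔN = −sin φ cos λ·ΔX − sin φ sin λ·ΔY + cos φ·ΔZ = −(0.900373)(0.634600)(-98.9) − (0.900373)(-0.772841)(-128.4) + (0.435118)(492.8) = 181.59 m.

ΔN = 182 m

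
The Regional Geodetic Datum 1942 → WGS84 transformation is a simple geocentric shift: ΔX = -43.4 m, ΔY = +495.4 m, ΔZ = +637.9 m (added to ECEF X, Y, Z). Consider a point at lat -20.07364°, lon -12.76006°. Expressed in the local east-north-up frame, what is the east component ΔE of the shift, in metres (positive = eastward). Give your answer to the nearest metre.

ΔE = 474 m

At φ = -20.07364°, λ = -12.76006°: sin φ = -0.343228, cos φ = 0.939252, sin λ = -0.220869, cos λ = 0.975304.
ΔE = −sin λ·ΔX + cos λ·ΔY = −(-0.220869)·(-43.4) + (0.975304)·(495.4) = 473.58 m.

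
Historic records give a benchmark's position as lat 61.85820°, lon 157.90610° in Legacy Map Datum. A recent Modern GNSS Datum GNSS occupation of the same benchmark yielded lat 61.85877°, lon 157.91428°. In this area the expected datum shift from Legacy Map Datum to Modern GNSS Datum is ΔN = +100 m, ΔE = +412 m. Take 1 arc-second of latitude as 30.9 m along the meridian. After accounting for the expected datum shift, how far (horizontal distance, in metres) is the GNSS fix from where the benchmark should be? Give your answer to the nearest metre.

Observed coordinate differences: Δφ = +0.00057°, Δλ = +0.00818°.
Converting to metres (1° lat = 111240 m, cos φ = 0.471655): observed ΔN = 63.4 m, observed ΔE = 429.2 m.
Subtracting the expected shift leaves a residual of 63.4 − (100) = -36.6 m north and 429.2 − (412) = 17.2 m east.
Residual distance = √((-36.6)² + 17.2²) = 40.4 m.

40 m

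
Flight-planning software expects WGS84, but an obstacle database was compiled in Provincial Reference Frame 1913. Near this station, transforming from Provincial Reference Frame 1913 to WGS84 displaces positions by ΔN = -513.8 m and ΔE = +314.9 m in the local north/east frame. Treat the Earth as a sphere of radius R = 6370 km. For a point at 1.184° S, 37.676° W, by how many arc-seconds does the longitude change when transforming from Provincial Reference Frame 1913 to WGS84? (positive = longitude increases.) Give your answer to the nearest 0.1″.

Δλ = 10.2″

At latitude -1.184°, cos φ = 0.999786.
One radian of longitude at latitude φ spans R cos φ, so Δλ = ΔE / (R cos φ) = 314.9 / (6370000 × 0.999786) = 4.9445e-05 rad = 10.199″.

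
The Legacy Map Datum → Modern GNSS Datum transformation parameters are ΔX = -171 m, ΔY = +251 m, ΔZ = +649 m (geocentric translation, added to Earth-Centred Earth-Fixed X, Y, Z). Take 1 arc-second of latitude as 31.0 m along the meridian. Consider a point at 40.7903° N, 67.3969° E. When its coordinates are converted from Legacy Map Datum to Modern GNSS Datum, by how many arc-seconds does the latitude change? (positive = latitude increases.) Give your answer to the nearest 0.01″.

sin φ = 0.653292, cos φ = 0.757106, sin λ = 0.923189, cos λ = 0.384345.
North component: ΔN = −sin φ cos λ·ΔX − sin φ sin λ·ΔY + cos φ·ΔZ = −(0.653292)(0.384345)(-171) − (0.653292)(0.923189)(251) + (0.757106)(649) = 382.92 m.
1° of latitude spans 3600 × 31.00 = 111600 m, so Δφ = 382.92 / 111600 × 3600 = 12.352″.

Δφ = 12.35″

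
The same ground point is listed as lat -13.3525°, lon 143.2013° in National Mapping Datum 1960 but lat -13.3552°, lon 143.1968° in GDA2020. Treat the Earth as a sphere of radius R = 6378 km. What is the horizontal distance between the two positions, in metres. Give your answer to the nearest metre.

573 m

Δφ = -13.3552° − -13.3525° = -0.0027°; Δλ = 143.1968° − 143.2013° = -0.0045°.
1° along a meridian = πR/180 = 111317 m.
ΔN = Δφ × 111317 = -300.6 m; ΔE = Δλ × 111317 × cos(-13.3525°) = -0.0045 × 111317 × 0.972968 = -487.4 m.
Distance = √(ΔE² + ΔN²) = √((-487.4)² + (-300.6)²) = 572.6 m.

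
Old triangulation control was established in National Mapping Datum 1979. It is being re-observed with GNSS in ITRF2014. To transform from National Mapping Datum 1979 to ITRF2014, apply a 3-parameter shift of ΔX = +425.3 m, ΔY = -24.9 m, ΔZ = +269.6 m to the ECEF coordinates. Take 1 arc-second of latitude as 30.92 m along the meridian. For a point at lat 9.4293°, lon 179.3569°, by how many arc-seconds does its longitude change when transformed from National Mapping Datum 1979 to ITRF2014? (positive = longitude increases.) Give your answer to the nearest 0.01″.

sin φ = 0.163830, cos φ = 0.986489, sin λ = 0.011224, cos λ = -0.999937.
East component: ΔE = −sin λ·ΔX + cos λ·ΔY = −(0.011224)(425.3) + (-0.999937)(-24.9) = 20.12 m.
1° of latitude spans 3600 × 30.92 = 111312 m; at latitude φ, 1° of longitude spans that × cos φ = 109808.0 m, so Δλ = 20.12 / 109808.0 × 3600 = 0.660″.

Δλ = 0.66″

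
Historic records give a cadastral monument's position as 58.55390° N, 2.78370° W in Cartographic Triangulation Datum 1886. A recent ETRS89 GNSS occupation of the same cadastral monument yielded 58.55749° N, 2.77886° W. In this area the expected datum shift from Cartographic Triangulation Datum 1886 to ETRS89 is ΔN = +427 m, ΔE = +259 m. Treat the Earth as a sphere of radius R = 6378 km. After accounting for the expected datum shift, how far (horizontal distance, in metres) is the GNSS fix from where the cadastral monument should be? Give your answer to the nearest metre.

Observed coordinate differences: Δφ = +0.00359°, Δλ = +0.00484°.
Converting to metres (1° lat = 111317 m, cos φ = 0.521696): observed ΔN = 399.6 m, observed ΔE = 281.1 m.
Subtracting the expected shift leaves a residual of 399.6 − (427) = -27.4 m north and 281.1 − (259) = 22.1 m east.
Residual distance = √((-27.4)² + 22.1²) = 35.2 m.

35 m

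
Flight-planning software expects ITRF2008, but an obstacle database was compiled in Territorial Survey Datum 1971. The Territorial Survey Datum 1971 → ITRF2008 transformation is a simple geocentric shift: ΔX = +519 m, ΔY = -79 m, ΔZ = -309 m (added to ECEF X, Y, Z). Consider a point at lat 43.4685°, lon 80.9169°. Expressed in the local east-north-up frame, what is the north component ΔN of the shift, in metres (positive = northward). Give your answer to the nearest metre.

ΔN = -227 m

The local north axis is (−sin φ cos λ, −sin φ sin λ, cos φ), giving ΔN = -56.366 + 53.667 − 224.258 = -226.96 m.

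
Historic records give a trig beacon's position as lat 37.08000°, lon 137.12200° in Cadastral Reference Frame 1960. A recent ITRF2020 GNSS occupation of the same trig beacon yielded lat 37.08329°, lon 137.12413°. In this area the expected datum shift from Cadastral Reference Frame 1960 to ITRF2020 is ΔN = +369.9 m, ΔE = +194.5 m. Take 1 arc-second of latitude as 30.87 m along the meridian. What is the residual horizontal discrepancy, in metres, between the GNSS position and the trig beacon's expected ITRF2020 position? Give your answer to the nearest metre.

Observed coordinate differences: Δφ = +0.00329°, Δλ = +0.00213°.
Converting to metres (1° lat = 111132 m, cos φ = 0.797794): observed ΔN = 365.6 m, observed ΔE = 188.8 m.
Subtracting the expected shift leaves a residual of 365.6 − (369.9) = -4.3 m north and 188.8 − (194.5) = -5.7 m east.
Residual distance = √((-4.3)² + (-5.7)²) = 7.1 m.

7 m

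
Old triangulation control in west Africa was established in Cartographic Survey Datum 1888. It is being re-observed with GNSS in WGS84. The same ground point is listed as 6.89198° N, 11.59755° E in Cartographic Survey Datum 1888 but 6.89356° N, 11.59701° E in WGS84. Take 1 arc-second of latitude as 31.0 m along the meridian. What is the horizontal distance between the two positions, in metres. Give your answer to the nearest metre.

186 m

Δφ = 6.89356° − 6.89198° = +0.00158°; Δλ = 11.59701° − 11.59755° = -0.00054°.
1° of latitude = 3600 × 31.00 = 111600 m.
ΔN = Δφ × 111600 = 176.3 m; ΔE = Δλ × 111600 × cos(6.89198°) = -0.00054 × 111600 × 0.992774 = -59.8 m.
Distance = √(ΔE² + ΔN²) = √((-59.8)² + 176.3²) = 186.2 m.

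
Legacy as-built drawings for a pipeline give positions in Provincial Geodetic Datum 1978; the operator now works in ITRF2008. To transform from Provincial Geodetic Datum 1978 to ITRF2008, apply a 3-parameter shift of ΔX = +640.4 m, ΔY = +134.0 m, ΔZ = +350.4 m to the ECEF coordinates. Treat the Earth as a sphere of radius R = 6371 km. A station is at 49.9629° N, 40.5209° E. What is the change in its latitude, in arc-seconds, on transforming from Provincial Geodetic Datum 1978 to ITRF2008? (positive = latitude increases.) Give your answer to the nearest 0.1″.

sin φ = 0.765628, cos φ = 0.643284, sin λ = 0.649725, cos λ = 0.760169.
North component: ΔN = −sin φ cos λ·ΔX − sin φ sin λ·ΔY + cos φ·ΔZ = −(0.765628)(0.760169)(640.4) − (0.765628)(0.649725)(134.0) + (0.643284)(350.4) = -213.97 m.
1° of latitude spans πR/180 = 111195 m, so Δφ = -213.97 / 111195 × 3600 = -6.927″.

Δφ = -6.9″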